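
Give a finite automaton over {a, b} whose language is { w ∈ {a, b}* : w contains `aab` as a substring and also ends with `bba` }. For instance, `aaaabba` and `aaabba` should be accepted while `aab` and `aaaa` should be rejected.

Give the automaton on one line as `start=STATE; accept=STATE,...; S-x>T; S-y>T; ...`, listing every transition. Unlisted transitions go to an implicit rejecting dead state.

start=S0; accept=S5; S0-a>S1; S0-b>S0; S1-a>S2; S1-b>S0; S2-a>S2; S2-b>S3; S3-a>S2; S3-b>S4; S4-a>S5; S4-b>S4; S5-a>S2; S5-b>S3

Run two small machines in parallel and take their product. The first has 4 states tracking whether and how much of `aab` has been seen; the second has 4 states tracking how much of the suffix `bba` has currently been matched. A product state is a pair (one from each), accepting exactly when both do. Equivalent product states are then merged.
        a   b  
>  S0   S1  S0 
   S1   S2  S0 
   S2   S2  S3 
   S3   S2  S4 
   S4   S5  S4 
 * S5   S2  S3 
(> = start, * = accepting)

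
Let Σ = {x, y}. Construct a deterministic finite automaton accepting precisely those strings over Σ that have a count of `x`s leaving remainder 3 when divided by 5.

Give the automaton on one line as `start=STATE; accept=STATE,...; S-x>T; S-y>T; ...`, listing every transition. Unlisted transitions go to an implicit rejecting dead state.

start=A; accept=D; A-x>B; A-y>A; B-x>C; B-y>B; C-x>D; C-y>C; D-x>E; D-y>D; E-x>A; E-y>E

Keep the running count of `x`s modulo 5: each `x` advances along the cycle A → B → C → D → E → A while other symbols loop. Accept at D.
       x  y 
>  A   B  A 
   B   C  B 
   C   D  C 
 * D   E  D 
   E   A  E 
(> = start, * = accepting)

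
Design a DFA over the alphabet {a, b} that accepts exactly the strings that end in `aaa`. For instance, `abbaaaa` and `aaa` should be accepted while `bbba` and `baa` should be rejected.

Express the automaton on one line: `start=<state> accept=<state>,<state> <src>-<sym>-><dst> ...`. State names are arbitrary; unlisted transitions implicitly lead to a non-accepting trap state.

start=S0 accept=S3 S0-a->S1 S0-b->S0 S1-a->S2 S1-b->S0 S2-a->S3 S2-b->S0 S3-a->S3 S3-b->S0

Remember how much of `aaa` the current input suffix matches. State S0 means no match yet; S1 means the last symbol is `a`; S2 means the last 2 symbols are `aa`; S3 means the last 3 symbols are `aaa`. Only S3 accepts. On a mismatch, fall back to the longest proper suffix that is still a prefix of `aaa`.
With 4 states:
        a   b  
>  S0   S1  S0 
   S1   S2  S0 
   S2   S3  S0 
 * S3   S3  S0 
(> = start, * = accepting)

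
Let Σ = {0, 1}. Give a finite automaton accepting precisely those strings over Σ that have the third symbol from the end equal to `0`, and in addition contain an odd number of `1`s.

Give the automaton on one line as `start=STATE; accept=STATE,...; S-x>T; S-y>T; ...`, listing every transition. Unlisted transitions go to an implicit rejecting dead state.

start=S0; accept=S6,S7,S10,S11; S0-0>S1; S0-1>S2; S1-0>S3; S1-1>S4; S2-0>S5; S2-1>S0; S3-0>S3; S3-1>S6; S4-0>S7; S4-1>S0; S5-0>S8; S5-1>S9; S6-0>S7; S6-1>S0; S7-0>S8; S7-1>S9; S8-0>S10; S8-1>S9; S9-0>S1; S9-1>S11; S10-0>S10; S10-1>S9; S11-0>S5; S11-1>S0

Build one automaton per condition and run them in lockstep. One (15 states) tracks the last 3 symbols read; the other (2 states) tracks the count of `1`s modulo 2. Each combined state is a pair, one component from each; accept when both components accept. Minimizing collapses redundant product states.
A 12-state machine:
          0    1  
>  S0     S1   S2 
   S1     S3   S4 
   S2     S5   S0 
   S3     S3   S6 
   S4     S7   S0 
   S5     S8   S9 
 * S6     S7   S0 
 * S7     S8   S9 
   S8    S10   S9 
   S9     S1  S11 
 * S10   S10   S9 
 * S11    S5   S0 
(> = start, * = accepting)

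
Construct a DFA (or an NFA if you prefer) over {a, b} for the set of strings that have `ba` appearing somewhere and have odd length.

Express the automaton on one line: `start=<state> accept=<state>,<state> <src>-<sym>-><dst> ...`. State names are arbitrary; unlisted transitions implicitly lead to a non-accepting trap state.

Run two small machines in parallel and take their product. One (3 states) tracks whether and how much of `ba` has been seen; the other (2 states) tracks the input length modulo 2. Each combined state is a pair, one component from each; accept when both components accept.
        a   b  
>  S0   S1  S2 
   S1   S0  S3 
   S2   S4  S3 
   S3   S5  S2 
   S4   S5  S5 
 * S5   S4  S4 
(> = start, * = accepting)

start=S0 accept=S5 S0-a->S1 S0-b->S2 S1-a->S0 S1-b->S3 S2-a->S4 S2-b->S3 S3-a->S5 S3-b->S2 S4-a->S5 S4-b->S5 S5-a->S4 S5-b->S4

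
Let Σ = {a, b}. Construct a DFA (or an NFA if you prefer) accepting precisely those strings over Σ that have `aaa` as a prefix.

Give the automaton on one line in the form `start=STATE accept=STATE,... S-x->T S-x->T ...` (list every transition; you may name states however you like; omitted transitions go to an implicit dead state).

Check the first 3 symbols one by one: q0 through q2 record how many have matched `aaa` so far; any wrong symbol goes to the dead state q4. After all 3 match we enter the accepting sink q3.
With 5 states:
        a   b  
>  q0   q1  q4 
   q1   q2  q4 
   q2   q3  q4 
 * q3   q3  q3 
   q4   q4  q4 
(> = start, * = accepting)

start=q0 accept=q3 q0-a->q1 q0-b->q4 q1-a->q2 q1-b->q4 q2-a->q3 q2-b->q4 q3-a->q3 q3-b->q3 q4-a->q4 q4-b->q4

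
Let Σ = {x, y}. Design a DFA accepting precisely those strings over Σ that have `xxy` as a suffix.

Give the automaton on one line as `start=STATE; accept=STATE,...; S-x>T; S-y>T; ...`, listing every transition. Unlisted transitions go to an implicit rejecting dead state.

Let each state record the length of the longest suffix of the input read so far that is also a prefix of `xxy`. S1 means the last symbol is `x`; S2 means the last 2 symbols are `xx`; S3 means the last 3 symbols are `xxy`. Accept only at S3, where the string currently ends in `xxy`.
4 states suffice.
        x   y  
>  S0   S1  S0 
   S1   S2  S0 
   S2   S2  S3 
 * S3   S1  S0 
(> = start, * = accepting)

start=S0; accept=S3; S0-x>S1; S0-y>S0; S1-x>S2; S1-y>S0; S2-x>S2; S2-y>S3; S3-x>S1; S3-y>S0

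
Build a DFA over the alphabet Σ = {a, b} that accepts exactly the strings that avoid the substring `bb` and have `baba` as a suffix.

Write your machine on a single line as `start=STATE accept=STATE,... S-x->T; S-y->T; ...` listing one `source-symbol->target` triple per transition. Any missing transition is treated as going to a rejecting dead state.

start=s0; accept=s5; s0-a->s0; s0-b->s1; s1-a->s2; s1-b->s3; s2-a->s0; s2-b->s4; s3-a->s3; s3-b->s3; s4-a->s5; s4-b->s3; s5-a->s0; s5-b->s4

Run two small machines in parallel and take their product. One (3 states) tracks partial matches of the forbidden pattern `bb`; the other (5 states) tracks how much of the suffix `baba` has currently been matched. Each combined state is a pair, one component from each; accept when both components accept. Equivalent product states are then merged.
A 6-state machine:
        a   b  
>  s0   s0  s1 
   s1   s2  s3 
   s2   s0  s4 
   s3   s3  s3 
   s4   s5  s3 
 * s5   s0  s4 
(> = start, * = accepting)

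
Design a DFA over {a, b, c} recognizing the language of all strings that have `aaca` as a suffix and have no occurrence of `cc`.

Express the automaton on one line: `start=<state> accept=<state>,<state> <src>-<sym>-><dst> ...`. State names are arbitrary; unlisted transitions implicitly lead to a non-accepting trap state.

start=S0 accept=S6 S0-a->S1 S0-b->S0 S0-c->S2 S1-a->S3 S1-b->S0 S1-c->S2 S2-a->S1 S2-b->S0 S2-c->S4 S3-a->S3 S3-b->S0 S3-c->S5 S4-a->S4 S4-b->S4 S4-c->S4 S5-a->S6 S5-b->S0 S5-c->S4 S6-a->S3 S6-b->S0 S6-c->S2

Handle the two conditions separately and then intersect. One (5 states) tracks how much of the suffix `aaca` has currently been matched; the other (3 states) tracks partial matches of the forbidden pattern `cc`. Each combined state is a pair, one component from each; accept when both components accept. After merging equivalent states the machine shrinks.
With 7 states:
        a   b   c  
>  S0   S1  S0  S2 
   S1   S3  S0  S2 
   S2   S1  S0  S4 
   S3   S3  S0  S5 
   S4   S4  S4  S4 
   S5   S6  S0  S4 
 * S6   S3  S0  S2 
(> = start, * = accepting)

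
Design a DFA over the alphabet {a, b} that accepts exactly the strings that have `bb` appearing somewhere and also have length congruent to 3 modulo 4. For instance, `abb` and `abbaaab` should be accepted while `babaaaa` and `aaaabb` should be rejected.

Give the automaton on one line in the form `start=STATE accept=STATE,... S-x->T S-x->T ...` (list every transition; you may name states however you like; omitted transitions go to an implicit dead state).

start=s0 accept=s8 s0-a->s1 s0-b->s2 s1-a->s3 s1-b->s4 s2-a->s3 s2-b->s5 s3-a->s6 s3-b->s7 s4-a->s6 s4-b->s8 s5-a->s8 s5-b->s8 s6-a->s0 s6-b->s9 s7-a->s0 s7-b->s10 s8-a->s10 s8-b->s10 s9-a->s1 s9-b->s11 s10-a->s11 s10-b->s11 s11-a->s5 s11-b->s5

Handle the two conditions separately and then intersect. One (3 states) tracks whether and how much of `bb` has been seen; the other (4 states) tracks the input length modulo 4. Each combined state is a pair, one component from each; accept when both components accept.
With 12 states:
          a    b  
>  s0     s1   s2 
   s1     s3   s4 
   s2     s3   s5 
   s3     s6   s7 
   s4     s6   s8 
   s5     s8   s8 
   s6     s0   s9 
   s7     s0  s10 
 * s8    s10  s10 
   s9     s1  s11 
   s10   s11  s11 
   s11    s5   s5 
(> = start, * = accepting)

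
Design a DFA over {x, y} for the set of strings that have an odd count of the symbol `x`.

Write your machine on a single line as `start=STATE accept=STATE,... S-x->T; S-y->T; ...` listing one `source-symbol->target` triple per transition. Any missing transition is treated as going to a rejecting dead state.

The only thing that matters is how many `x`s have appeared, reduced mod 2. Use one state per residue: q0 for 0, …, q1 for 1. Reading `x` moves to the next residue; anything else stays put. q1 is accepting.
2 states suffice.
        x   y  
>  q0   q1  q0 
 * q1   q0  q1 
(> = start, * = accepting)

start=q0; accept=q1; q0-x->q1; q0-y->q0; q1-x->q0; q1-y->q1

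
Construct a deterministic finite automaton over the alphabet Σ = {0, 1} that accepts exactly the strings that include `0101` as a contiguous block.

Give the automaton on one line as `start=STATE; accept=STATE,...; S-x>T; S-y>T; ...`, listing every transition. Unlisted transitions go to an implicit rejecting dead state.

States S0..S3 record the length of the longest prefix of `0101` that matches the current input suffix. Reaching S4 means `0101` has been seen, and we stay there forever. Accept from S4.
A 5-state machine:
        0   1  
>  S0   S1  S0 
   S1   S1  S2 
   S2   S3  S0 
   S3   S1  S4 
 * S4   S4  S4 
(> = start, * = accepting)

start=S0; accept=S4; S0-0>S1; S0-1>S0; S1-0>S1; S1-1>S2; S2-0>S3; S2-1>S0; S3-0>S1; S3-1>S4; S4-0>S4; S4-1>S4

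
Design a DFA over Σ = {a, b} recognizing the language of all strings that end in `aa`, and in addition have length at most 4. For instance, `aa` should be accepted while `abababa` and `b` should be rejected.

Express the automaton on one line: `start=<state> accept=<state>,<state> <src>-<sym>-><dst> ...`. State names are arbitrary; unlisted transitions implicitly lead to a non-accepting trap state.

start=s0 accept=s3,s6,s9 s0-a->s1 s0-b->s2 s1-a->s3 s1-b->s4 s2-a->s5 s2-b->s4 s3-a->s6 s3-b->s7 s4-a->s8 s4-b->s7 s5-a->s6 s5-b->s7 s6-a->s9 s6-b->s7 s7-a->s7 s7-b->s7 s8-a->s9 s8-b->s7 s9-a->s7 s9-b->s7

Build one automaton per condition and run them in lockstep. One (3 states) tracks how much of the suffix `aa` has currently been matched; the other (6 states) tracks the input length, saturating at 5. Each combined state is a pair, one component from each; accept when both components accept. Minimizing collapses redundant product states.
With 10 states:
        a   b  
>  s0   s1  s2 
   s1   s3  s4 
   s2   s5  s4 
 * s3   s6  s7 
   s4   s8  s7 
   s5   s6  s7 
 * s6   s9  s7 
   s7   s7  s7 
   s8   s9  s7 
 * s9   s7  s7 
(> = start, * = accepting)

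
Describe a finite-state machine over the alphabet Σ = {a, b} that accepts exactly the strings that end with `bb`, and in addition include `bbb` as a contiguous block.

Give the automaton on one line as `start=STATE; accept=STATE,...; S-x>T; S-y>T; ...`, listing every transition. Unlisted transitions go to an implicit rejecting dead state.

Build one automaton per condition and run them in lockstep. The first has 3 states tracking how much of the suffix `bb` has currently been matched; the second has 4 states tracking whether and how much of `bbb` has been seen. A product state is a pair (one from each), accepting exactly when both do.
6 states suffice.
        a   b  
>  s0   s0  s1 
   s1   s0  s2 
   s2   s0  s3 
 * s3   s4  s3 
   s4   s4  s5 
   s5   s4  s3 
(> = start, * = accepting)

start=s0; accept=s3; s0-a>s0; s0-b>s1; s1-a>s0; s1-b>s2; s2-a>s0; s2-b>s3; s3-a>s4; s3-b>s3; s4-a>s4; s4-b>s5; s5-a>s4; s5-b>s3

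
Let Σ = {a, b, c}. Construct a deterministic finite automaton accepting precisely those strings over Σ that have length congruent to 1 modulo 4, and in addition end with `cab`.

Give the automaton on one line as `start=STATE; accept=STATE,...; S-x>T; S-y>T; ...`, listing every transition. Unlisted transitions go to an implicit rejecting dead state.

start=S0; accept=S14; S0-a>S1; S0-b>S1; S0-c>S2; S1-a>S3; S1-b>S3; S1-c>S4; S2-a>S5; S2-b>S3; S2-c>S4; S3-a>S6; S3-b>S6; S3-c>S7; S4-a>S8; S4-b>S6; S4-c>S7; S5-a>S6; S5-b>S9; S5-c>S7; S6-a>S0; S6-b>S0; S6-c>S10; S7-a>S11; S7-b>S0; S7-c>S10; S8-a>S0; S8-b>S12; S8-c>S10; S9-a>S0; S9-b>S0; S9-c>S10; S10-a>S13; S10-b>S1; S10-c>S2; S11-a>S1; S11-b>S14; S11-c>S2; S12-a>S1; S12-b>S1; S12-c>S2; S13-a>S3; S13-b>S15; S13-c>S4; S14-a>S3; S14-b>S3; S14-c>S4; S15-a>S6; S15-b>S6; S15-c>S7

Handle the two conditions separately and then intersect. One (4 states) tracks the input length modulo 4; the other (4 states) tracks how much of the suffix `cab` has currently been matched. Each combined state is a pair, one component from each; accept when both components accept.
A 16-state machine:
          a    b    c  
>  S0     S1   S1   S2 
   S1     S3   S3   S4 
   S2     S5   S3   S4 
   S3     S6   S6   S7 
   S4     S8   S6   S7 
   S5     S6   S9   S7 
   S6     S0   S0  S10 
   S7    S11   S0  S10 
   S8     S0  S12  S10 
   S9     S0   S0  S10 
   S10   S13   S1   S2 
   S11    S1  S14   S2 
   S12    S1   S1   S2 
   S13    S3  S15   S4 
 * S14    S3   S3   S4 
   S15    S6   S6   S7 
(> = start, * = accepting)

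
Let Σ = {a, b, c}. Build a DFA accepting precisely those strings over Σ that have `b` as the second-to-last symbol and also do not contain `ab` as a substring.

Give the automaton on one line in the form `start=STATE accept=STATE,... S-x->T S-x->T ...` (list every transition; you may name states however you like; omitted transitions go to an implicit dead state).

start=q0 accept=q4,q5,q6 q0-a->q1 q0-b->q2 q0-c->q0 q1-a->q1 q1-b->q3 q1-c->q0 q2-a->q4 q2-b->q5 q2-c->q6 q3-a->q3 q3-b->q3 q3-c->q3 q4-a->q1 q4-b->q3 q4-c->q0 q5-a->q4 q5-b->q5 q5-c->q6 q6-a->q1 q6-b->q2 q6-c->q0

Run two small machines in parallel and take their product. The first has 13 states tracking the last 2 symbols read; the second has 3 states tracking partial matches of the forbidden pattern `ab`. A product state is a pair (one from each), accepting exactly when both do. Minimizing collapses redundant product states.
        a   b   c  
>  q0   q1  q2  q0 
   q1   q1  q3  q0 
   q2   q4  q5  q6 
   q3   q3  q3  q3 
 * q4   q1  q3  q0 
 * q5   q4  q5  q6 
 * q6   q1  q2  q0 
(> = start, * = accepting)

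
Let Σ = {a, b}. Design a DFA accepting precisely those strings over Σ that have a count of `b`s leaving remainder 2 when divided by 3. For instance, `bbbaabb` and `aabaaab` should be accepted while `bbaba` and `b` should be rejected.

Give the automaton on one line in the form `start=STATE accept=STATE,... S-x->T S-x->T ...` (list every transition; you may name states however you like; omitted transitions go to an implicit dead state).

start=q0 accept=q2 q0-a->q0 q0-b->q1 q1-a->q1 q1-b->q2 q2-a->q2 q2-b->q0

The only thing that matters is how many `b`s have appeared, reduced mod 3. Use one state per residue: q0 for 0, …, q2 for 2. Reading `b` moves to the next residue; anything else stays put. q2 is accepting.
3 states suffice.
        a   b  
>  q0   q0  q1 
   q1   q1  q2 
 * q2   q2  q0 
(> = start, * = accepting)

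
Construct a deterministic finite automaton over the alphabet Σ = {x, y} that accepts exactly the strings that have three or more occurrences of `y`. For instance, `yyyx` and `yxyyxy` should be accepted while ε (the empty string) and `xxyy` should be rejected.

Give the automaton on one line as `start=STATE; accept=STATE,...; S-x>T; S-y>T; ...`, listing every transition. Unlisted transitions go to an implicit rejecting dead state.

Count `y`s, saturating at 4: states q0 through q3 mean 0 through 3 `y`s seen; q4 means more than 3. Each `y` increments (capped at q4); other symbols loop. Accept from {q3, q4}.
A 5-state machine:
        x   y  
>  q0   q0  q1 
   q1   q1  q2 
   q2   q2  q3 
 * q3   q3  q4 
 * q4   q4  q4 
(> = start, * = accepting)

start=q0; accept=q3,q4; q0-x>q0; q0-y>q1; q1-x>q1; q1-y>q2; q2-x>q2; q2-y>q3; q3-x>q3; q3-y>q4; q4-x>q4; q4-y>q4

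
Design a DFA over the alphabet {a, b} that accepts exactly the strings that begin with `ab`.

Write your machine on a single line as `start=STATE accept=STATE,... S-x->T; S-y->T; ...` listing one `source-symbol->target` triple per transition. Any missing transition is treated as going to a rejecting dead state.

Check the first 2 symbols one by one: S0 through S1 record how many have matched `ab` so far; any wrong symbol goes to the dead state S3. After all 2 match we enter the accepting sink S2.
4 states suffice.
        a   b  
>  S0   S1  S3 
   S1   S3  S2 
 * S2   S2  S2 
   S3   S3  S3 
(> = start, * = accepting)

start=S0; accept=S2; S0-a->S1; S0-b->S3; S1-a->S3; S1-b->S2; S2-a->S2; S2-b->S2; S3-a->S3; S3-b->S3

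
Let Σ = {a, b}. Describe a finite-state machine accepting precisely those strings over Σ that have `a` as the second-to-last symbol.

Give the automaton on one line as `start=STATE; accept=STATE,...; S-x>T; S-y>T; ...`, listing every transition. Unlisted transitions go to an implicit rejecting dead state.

A DFA must remember the last 2 symbols (since which symbol is second-to-last isn't known until the input ends). Use one state per possible window of the last ≤2 symbols; accept from those whose window starts with `a`.
With 7 states:
        a   b  
>  s0   s1  s2 
   s1   s3  s4 
   s2   s5  s6 
 * s3   s3  s4 
 * s4   s5  s6 
   s5   s3  s4 
   s6   s5  s6 
(> = start, * = accepting)

start=s0; accept=s3,s4; s0-a>s1; s0-b>s2; s1-a>s3; s1-b>s4; s2-a>s5; s2-b>s6; s3-a>s3; s3-b>s4; s4-a>s5; s4-b>s6; s5-a>s3; s5-b>s4; s6-a>s5; s6-b>s6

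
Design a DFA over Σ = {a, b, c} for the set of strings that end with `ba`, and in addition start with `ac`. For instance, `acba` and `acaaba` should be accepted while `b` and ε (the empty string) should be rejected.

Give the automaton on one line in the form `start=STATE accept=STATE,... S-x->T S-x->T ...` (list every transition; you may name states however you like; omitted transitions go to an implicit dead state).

Handle the two conditions separately and then intersect. One (3 states) tracks how much of the suffix `ba` has currently been matched; the other (4 states) tracks whether the input so far still matches the prefix `ac`. Each combined state is a pair, one component from each; accept when both components accept. After merging equivalent states the machine shrinks.
        a   b   c  
>  s0   s1  s2  s2 
   s1   s2  s2  s3 
   s2   s2  s2  s2 
   s3   s3  s4  s3 
   s4   s5  s4  s3 
 * s5   s3  s4  s3 
(> = start, * = accepting)

start=s0 accept=s5 s0-a->s1 s0-b->s2 s0-c->s2 s1-a->s2 s1-b->s2 s1-c->s3 s2-a->s2 s2-b->s2 s2-c->s2 s3-a->s3 s3-b->s4 s3-c->s3 s4-a->s5 s4-b->s4 s4-c->s3 s5-a->s3 s5-b->s4 s5-c->s3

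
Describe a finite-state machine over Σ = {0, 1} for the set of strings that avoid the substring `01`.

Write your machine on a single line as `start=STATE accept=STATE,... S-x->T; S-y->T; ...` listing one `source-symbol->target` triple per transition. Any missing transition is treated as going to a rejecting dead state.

start=q0; accept=q0,q1; q0-0->q1; q0-1->q0; q1-0->q1; q1-1->q2; q2-0->q2; q2-1->q2

Track partial matches of the forbidden pattern `01`. State q2 is a dead state reached once `01` has occurred; every other state accepts. q0 means no part of `01` is currently matched.
A 3-state machine:
        0   1  
>* q0   q1  q0 
 * q1   q1  q2 
   q2   q2  q2 
(> = start, * = accepting)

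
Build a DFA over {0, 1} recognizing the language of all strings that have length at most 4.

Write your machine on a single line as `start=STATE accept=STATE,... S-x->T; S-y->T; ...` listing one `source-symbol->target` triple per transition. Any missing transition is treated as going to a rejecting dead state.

Count input length up to 5: every symbol moves from q0 toward q5, which means 'more than 4' and absorbs. Accept from {q0, q1, q2, q3, q4}.
A 6-state machine:
        0   1  
>* q0   q1  q1 
 * q1   q2  q2 
 * q2   q3  q3 
 * q3   q4  q4 
 * q4   q5  q5 
   q5   q5  q5 
(> = start, * = accepting)

start=q0; accept=q0,q1,q2,q3,q4; q0-0->q1; q0-1->q1; q1-0->q2; q1-1->q2; q2-0->q3; q2-1->q3; q3-0->q4; q3-1->q4; q4-0->q5; q4-1->q5; q5-0->q5; q5-1->q5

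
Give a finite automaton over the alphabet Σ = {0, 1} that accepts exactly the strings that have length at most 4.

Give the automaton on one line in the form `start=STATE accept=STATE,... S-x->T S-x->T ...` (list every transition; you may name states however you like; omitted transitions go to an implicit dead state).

start=q0 accept=q0,q1,q2,q3,q4 q0-0->q1 q0-1->q1 q1-0->q2 q1-1->q2 q2-0->q3 q2-1->q3 q3-0->q4 q3-1->q4 q4-0->q5 q4-1->q5 q5-0->q5 q5-1->q5

Count input length up to 5: every symbol moves from q0 toward q5, which means 'more than 4' and absorbs. Accept from {q0, q1, q2, q3, q4}.
6 states suffice.
        0   1  
>* q0   q1  q1 
 * q1   q2  q2 
 * q2   q3  q3 
 * q3   q4  q4 
 * q4   q5  q5 
   q5   q5  q5 
(> = start, * = accepting)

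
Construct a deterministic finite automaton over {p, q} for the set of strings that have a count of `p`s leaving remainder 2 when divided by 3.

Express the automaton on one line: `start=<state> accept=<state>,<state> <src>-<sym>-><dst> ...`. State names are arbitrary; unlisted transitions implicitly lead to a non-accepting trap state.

start=S0 accept=S2 S0-p->S1 S0-q->S0 S1-p->S2 S1-q->S1 S2-p->S0 S2-q->S2

Keep the running count of `p`s modulo 3: each `p` advances along the cycle S0 → S1 → S2 → S0 while other symbols loop. Accept at S2.
        p   q  
>  S0   S1  S0 
   S1   S2  S1 
 * S2   S0  S2 
(> = start, * = accepting)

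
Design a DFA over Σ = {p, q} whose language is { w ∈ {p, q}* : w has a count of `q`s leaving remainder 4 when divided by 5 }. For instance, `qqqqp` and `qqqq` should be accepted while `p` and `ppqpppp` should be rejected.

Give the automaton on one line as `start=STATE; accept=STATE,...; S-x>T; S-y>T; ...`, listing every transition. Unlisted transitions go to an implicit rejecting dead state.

Keep the running count of `q`s modulo 5: each `q` advances along the cycle A → B → C → D → E → A while other symbols loop. Accept at E.
With 5 states:
       p  q 
>  A   A  B 
   B   B  C 
   C   C  D 
   D   D  E 
 * E   E  A 
(> = start, * = accepting)

start=A; accept=E; A-p>A; A-q>B; B-p>B; B-q>C; C-p>C; C-q>D; D-p>D; D-q>E; E-p>E; E-q>A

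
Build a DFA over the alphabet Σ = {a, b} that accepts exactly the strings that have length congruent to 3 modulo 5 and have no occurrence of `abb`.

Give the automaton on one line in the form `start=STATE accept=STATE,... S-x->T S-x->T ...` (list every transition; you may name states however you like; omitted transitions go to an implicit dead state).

start=s0 accept=s6,s7,s9 s0-a->s1 s0-b->s2 s1-a->s3 s1-b->s4 s2-a->s3 s2-b->s5 s3-a->s6 s3-b->s7 s4-a->s6 s4-b->s8 s5-a->s6 s5-b->s9 s6-a->s10 s6-b->s11 s7-a->s10 s7-b->s8 s8-a->s8 s8-b->s8 s9-a->s10 s9-b->s12 s10-a->s13 s10-b->s14 s11-a->s13 s11-b->s8 s12-a->s13 s12-b->s0 s13-a->s1 s13-b->s15 s14-a->s1 s14-b->s8 s15-a->s3 s15-b->s8

Handle the two conditions separately and then intersect. The first has 5 states tracking the input length modulo 5; the second has 4 states tracking partial matches of the forbidden pattern `abb`. A product state is a pair (one from each), accepting exactly when both do. Equivalent product states are then merged.
A 16-state machine:
          a    b  
>  s0     s1   s2 
   s1     s3   s4 
   s2     s3   s5 
   s3     s6   s7 
   s4     s6   s8 
   s5     s6   s9 
 * s6    s10  s11 
 * s7    s10   s8 
   s8     s8   s8 
 * s9    s10  s12 
   s10   s13  s14 
   s11   s13   s8 
   s12   s13   s0 
   s13    s1  s15 
   s14    s1   s8 
   s15    s3   s8 
(> = start, * = accepting)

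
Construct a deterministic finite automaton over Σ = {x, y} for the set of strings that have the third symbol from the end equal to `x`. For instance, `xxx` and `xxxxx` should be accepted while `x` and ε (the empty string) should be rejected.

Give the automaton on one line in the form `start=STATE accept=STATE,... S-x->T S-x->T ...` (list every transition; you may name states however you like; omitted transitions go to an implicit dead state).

start=q0 accept=q7,q8,q9,q10 q0-x->q1 q0-y->q2 q1-x->q3 q1-y->q4 q2-x->q5 q2-y->q6 q3-x->q7 q3-y->q8 q4-x->q9 q4-y->q10 q5-x->q11 q5-y->q12 q6-x->q13 q6-y->q14 q7-x->q7 q7-y->q8 q8-x->q9 q8-y->q10 q9-x->q11 q9-y->q12 q10-x->q13 q10-y->q14 q11-x->q7 q11-y->q8 q12-x->q9 q12-y->q10 q13-x->q11 q13-y->q12 q14-x->q13 q14-y->q14

Because acceptance depends on a position counted from the end, the machine has to buffer the most recent 3 symbols. Make each state the string of the last up-to-3 symbols read; on input `x` shift the window left and append `x`. Accept when the buffered window has length 3 and begins with `x`.
15 states suffice.
          x    y  
>  q0     q1   q2 
   q1     q3   q4 
   q2     q5   q6 
   q3     q7   q8 
   q4     q9  q10 
   q5    q11  q12 
   q6    q13  q14 
 * q7     q7   q8 
 * q8     q9  q10 
 * q9    q11  q12 
 * q10   q13  q14 
   q11    q7   q8 
   q12    q9  q10 
   q13   q11  q12 
   q14   q13  q14 
(> = start, * = accepting)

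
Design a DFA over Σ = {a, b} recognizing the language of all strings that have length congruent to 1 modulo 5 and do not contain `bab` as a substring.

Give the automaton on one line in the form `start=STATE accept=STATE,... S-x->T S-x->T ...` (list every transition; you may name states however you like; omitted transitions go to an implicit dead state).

start=S0 accept=S1,S2,S15 S0-a->S1 S0-b->S2 S1-a->S3 S1-b->S4 S2-a->S5 S2-b->S4 S3-a->S6 S3-b->S7 S4-a->S8 S4-b->S7 S5-a->S6 S5-b->S9 S6-a->S10 S6-b->S11 S7-a->S12 S7-b->S11 S8-a->S10 S8-b->S9 S9-a->S9 S9-b->S9 S10-a->S0 S10-b->S13 S11-a->S14 S11-b->S13 S12-a->S0 S12-b->S9 S13-a->S15 S13-b->S2 S14-a->S1 S14-b->S9 S15-a->S3 S15-b->S9

Build one automaton per condition and run them in lockstep. The first has 5 states tracking the input length modulo 5; the second has 4 states tracking partial matches of the forbidden pattern `bab`. A product state is a pair (one from each), accepting exactly when both do. After merging equivalent states the machine shrinks.
With 16 states:
          a    b  
>  S0     S1   S2 
 * S1     S3   S4 
 * S2     S5   S4 
   S3     S6   S7 
   S4     S8   S7 
   S5     S6   S9 
   S6    S10  S11 
   S7    S12  S11 
   S8    S10   S9 
   S9     S9   S9 
   S10    S0  S13 
   S11   S14  S13 
   S12    S0   S9 
   S13   S15   S2 
   S14    S1   S9 
 * S15    S3   S9 
(> = start, * = accepting)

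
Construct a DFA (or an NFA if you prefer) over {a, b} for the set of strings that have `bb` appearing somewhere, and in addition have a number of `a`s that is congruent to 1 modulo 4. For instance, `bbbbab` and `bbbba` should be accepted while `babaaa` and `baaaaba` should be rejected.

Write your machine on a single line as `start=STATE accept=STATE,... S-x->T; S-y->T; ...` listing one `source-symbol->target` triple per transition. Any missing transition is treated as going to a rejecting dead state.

start=S0; accept=S8; S0-a->S1; S0-b->S2; S1-a->S3; S1-b->S4; S2-a->S1; S2-b->S5; S3-a->S6; S3-b->S7; S4-a->S3; S4-b->S8; S5-a->S8; S5-b->S5; S6-a->S0; S6-b->S9; S7-a->S6; S7-b->S10; S8-a->S10; S8-b->S8; S9-a->S0; S9-b->S11; S10-a->S11; S10-b->S10; S11-a->S5; S11-b->S11

Run two small machines in parallel and take their product. One (3 states) tracks whether and how much of `bb` has been seen; the other (4 states) tracks the count of `a`s modulo 4. Each combined state is a pair, one component from each; accept when both components accept.
          a    b  
>  S0     S1   S2 
   S1     S3   S4 
   S2     S1   S5 
   S3     S6   S7 
   S4     S3   S8 
   S5     S8   S5 
   S6     S0   S9 
   S7     S6  S10 
 * S8    S10   S8 
   S9     S0  S11 
   S10   S11  S10 
   S11    S5  S11 
(> = start, * = accepting)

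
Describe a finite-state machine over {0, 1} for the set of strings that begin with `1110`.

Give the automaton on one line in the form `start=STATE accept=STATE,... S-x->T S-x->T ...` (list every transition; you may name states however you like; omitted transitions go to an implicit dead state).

start=q0 accept=q4 q0-0->q5 q0-1->q1 q1-0->q5 q1-1->q2 q2-0->q5 q2-1->q3 q3-0->q4 q3-1->q5 q4-0->q4 q4-1->q4 q5-0->q5 q5-1->q5

Walk along `1110` while the input agrees: from q0 take `1` to q1, and so on. Any deviation drops to the rejecting sink q5. Once q4 is reached the prefix is confirmed and every continuation is accepted.
With 6 states:
        0   1  
>  q0   q5  q1 
   q1   q5  q2 
   q2   q5  q3 
   q3   q4  q5 
 * q4   q4  q4 
   q5   q5  q5 
(> = start, * = accepting)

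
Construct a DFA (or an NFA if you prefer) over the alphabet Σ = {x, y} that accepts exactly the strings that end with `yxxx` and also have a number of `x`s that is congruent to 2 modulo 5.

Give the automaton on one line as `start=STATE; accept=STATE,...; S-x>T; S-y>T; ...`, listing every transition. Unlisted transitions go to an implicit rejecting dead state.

start=S0; accept=S8; S0-x>S1; S0-y>S0; S1-x>S2; S1-y>S1; S2-x>S3; S2-y>S2; S3-x>S4; S3-y>S3; S4-x>S0; S4-y>S5; S5-x>S6; S5-y>S5; S6-x>S7; S6-y>S0; S7-x>S8; S7-y>S1; S8-x>S3; S8-y>S2

Run two small machines in parallel and take their product. One (5 states) tracks how much of the suffix `yxxx` has currently been matched; the other (5 states) tracks the count of `x`s modulo 5. Each combined state is a pair, one component from each; accept when both components accept. Equivalent product states are then merged.
A 9-state machine:
        x   y  
>  S0   S1  S0 
   S1   S2  S1 
   S2   S3  S2 
   S3   S4  S3 
   S4   S0  S5 
   S5   S6  S5 
   S6   S7  S0 
   S7   S8  S1 
 * S8   S3  S2 
(> = start, * = accepting)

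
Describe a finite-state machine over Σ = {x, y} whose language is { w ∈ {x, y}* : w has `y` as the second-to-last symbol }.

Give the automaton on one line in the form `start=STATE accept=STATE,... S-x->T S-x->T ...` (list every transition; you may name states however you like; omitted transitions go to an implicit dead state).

start=q0 accept=q5,q6 q0-x->q1 q0-y->q2 q1-x->q3 q1-y->q4 q2-x->q5 q2-y->q6 q3-x->q3 q3-y->q4 q4-x->q5 q4-y->q6 q5-x->q3 q5-y->q4 q6-x->q5 q6-y->q6

Because acceptance depends on a position counted from the end, the machine has to buffer the most recent 2 symbols. Make each state the string of the last up-to-2 symbols read; on input `x` shift the window left and append `x`. Accept when the buffered window has length 2 and begins with `y`.
A 7-state machine:
        x   y  
>  q0   q1  q2 
   q1   q3  q4 
   q2   q5  q6 
   q3   q3  q4 
   q4   q5  q6 
 * q5   q3  q4 
 * q6   q5  q6 
(> = start, * = accepting)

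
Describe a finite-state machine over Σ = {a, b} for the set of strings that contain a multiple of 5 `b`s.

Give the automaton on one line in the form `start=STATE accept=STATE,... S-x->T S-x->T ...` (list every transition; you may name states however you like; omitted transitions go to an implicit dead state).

start=q0 accept=q0 q0-a->q0 q0-b->q1 q1-a->q1 q1-b->q2 q2-a->q2 q2-b->q3 q3-a->q3 q3-b->q4 q4-a->q4 q4-b->q0

Keep the running count of `b`s modulo 5: each `b` advances along the cycle q0 → q1 → q2 → q3 → q4 → q0 while other symbols loop. Accept at q0.
With 5 states:
        a   b  
>* q0   q0  q1 
   q1   q1  q2 
   q2   q2  q3 
   q3   q3  q4 
   q4   q4  q0 
(> = start, * = accepting)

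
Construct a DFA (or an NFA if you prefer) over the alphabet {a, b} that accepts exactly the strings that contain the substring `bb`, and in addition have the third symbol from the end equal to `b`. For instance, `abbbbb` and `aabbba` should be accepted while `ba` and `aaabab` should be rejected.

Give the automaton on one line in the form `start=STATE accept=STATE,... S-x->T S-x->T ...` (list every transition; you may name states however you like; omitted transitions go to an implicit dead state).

start=s0 accept=s3,s4,s5,s6 s0-a->s0 s0-b->s1 s1-a->s0 s1-b->s2 s2-a->s3 s2-b->s4 s3-a->s5 s3-b->s6 s4-a->s3 s4-b->s4 s5-a->s7 s5-b->s8 s6-a->s9 s6-b->s2 s7-a->s7 s7-b->s8 s8-a->s9 s8-b->s2 s9-a->s5 s9-b->s6

Run two small machines in parallel and take their product. The first has 3 states tracking whether and how much of `bb` has been seen; the second has 15 states tracking the last 3 symbols read. A product state is a pair (one from each), accepting exactly when both do. Minimizing collapses redundant product states.
With 10 states:
        a   b  
>  s0   s0  s1 
   s1   s0  s2 
   s2   s3  s4 
 * s3   s5  s6 
 * s4   s3  s4 
 * s5   s7  s8 
 * s6   s9  s2 
   s7   s7  s8 
   s8   s9  s2 
   s9   s5  s6 
(> = start, * = accepting)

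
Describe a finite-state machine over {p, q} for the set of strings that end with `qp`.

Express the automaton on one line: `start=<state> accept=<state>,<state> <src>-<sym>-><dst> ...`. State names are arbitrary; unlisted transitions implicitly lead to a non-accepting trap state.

Remember how much of `qp` the current input suffix matches. State s0 means no match yet; s1 means the last symbol is `q`; s2 means the last 2 symbols are `qp`. Only s2 accepts. On a mismatch, fall back to the longest proper suffix that is still a prefix of `qp`.
A 3-state machine:
        p   q  
>  s0   s0  s1 
   s1   s2  s1 
 * s2   s0  s1 
(> = start, * = accepting)

start=s0 accept=s2 s0-p->s0 s0-q->s1 s1-p->s2 s1-q->s1 s2-p->s0 s2-q->s1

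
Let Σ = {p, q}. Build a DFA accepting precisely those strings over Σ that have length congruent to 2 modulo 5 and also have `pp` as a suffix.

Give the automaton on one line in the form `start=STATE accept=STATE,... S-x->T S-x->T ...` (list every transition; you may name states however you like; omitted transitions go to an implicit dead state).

start=A accept=D A-p->B A-q->C B-p->D B-q->E C-p->F C-q->E D-p->G D-q->H E-p->I E-q->H F-p->G F-q->H G-p->J G-q->K H-p->L H-q->K I-p->J I-q->K J-p->M J-q->A K-p->N K-q->A L-p->M L-q->A M-p->O M-q->C N-p->O N-q->C O-p->D O-q->E

Run two small machines in parallel and take their product. One (5 states) tracks the input length modulo 5; the other (3 states) tracks how much of the suffix `pp` has currently been matched. Each combined state is a pair, one component from each; accept when both components accept.
       p  q 
>  A   B  C 
   B   D  E 
   C   F  E 
 * D   G  H 
   E   I  H 
   F   G  H 
   G   J  K 
   H   L  K 
   I   J  K 
   J   M  A 
   K   N  A 
   L   M  A 
   M   O  C 
   N   O  C 
   O   D  E 
(> = start, * = accepting)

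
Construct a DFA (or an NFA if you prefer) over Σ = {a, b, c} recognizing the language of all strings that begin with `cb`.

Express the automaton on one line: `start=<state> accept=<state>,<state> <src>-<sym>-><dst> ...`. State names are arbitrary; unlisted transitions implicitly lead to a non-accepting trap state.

start=S0 accept=S2 S0-a->S3 S0-b->S3 S0-c->S1 S1-a->S3 S1-b->S2 S1-c->S3 S2-a->S2 S2-b->S2 S2-c->S2 S3-a->S3 S3-b->S3 S3-c->S3

Walk along `cb` while the input agrees: from S0 take `c` to S1, and so on. Any deviation drops to the rejecting sink S3. Once S2 is reached the prefix is confirmed and every continuation is accepted.
With 4 states:
        a   b   c  
>  S0   S3  S3  S1 
   S1   S3  S2  S3 
 * S2   S2  S2  S2 
   S3   S3  S3  S3 
(> = start, * = accepting)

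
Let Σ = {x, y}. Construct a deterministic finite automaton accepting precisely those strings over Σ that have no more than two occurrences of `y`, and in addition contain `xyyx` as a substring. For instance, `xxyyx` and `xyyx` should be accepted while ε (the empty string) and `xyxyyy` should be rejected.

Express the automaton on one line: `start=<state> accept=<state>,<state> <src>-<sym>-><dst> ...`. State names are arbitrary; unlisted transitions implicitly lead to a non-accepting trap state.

Handle the two conditions separately and then intersect. The first has 4 states tracking the count of `y`s, saturating at 3; the second has 5 states tracking whether and how much of `xyyx` has been seen. A product state is a pair (one from each), accepting exactly when both do. After merging equivalent states the machine shrinks.
A 6-state machine:
        x   y  
>  q0   q1  q2 
   q1   q1  q3 
   q2   q2  q2 
   q3   q2  q4 
   q4   q5  q2 
 * q5   q5  q2 
(> = start, * = accepting)

start=q0 accept=q5 q0-x->q1 q0-y->q2 q1-x->q1 q1-y->q3 q2-x->q2 q2-y->q2 q3-x->q2 q3-y->q4 q4-x->q5 q4-y->q2 q5-x->q5 q5-y->q2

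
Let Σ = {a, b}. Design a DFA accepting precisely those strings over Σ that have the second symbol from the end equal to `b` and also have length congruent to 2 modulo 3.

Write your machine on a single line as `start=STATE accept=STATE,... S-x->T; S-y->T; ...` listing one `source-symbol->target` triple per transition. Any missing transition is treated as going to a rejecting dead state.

Handle the two conditions separately and then intersect. The first has 7 states tracking the last 2 symbols read; the second has 3 states tracking the input length modulo 3. A product state is a pair (one from each), accepting exactly when both do.
15 states suffice.
          a    b  
>  q0     q1   q2 
   q1     q3   q4 
   q2     q5   q6 
   q3     q7   q8 
   q4     q9  q10 
 * q5     q7   q8 
 * q6     q9  q10 
   q7    q11  q12 
   q8    q13  q14 
   q9    q11  q12 
   q10   q13  q14 
   q11    q3   q4 
   q12    q5   q6 
   q13    q3   q4 
   q14    q5   q6 
(> = start, * = accepting)

start=q0; accept=q5,q6; q0-a->q1; q0-b->q2; q1-a->q3; q1-b->q4; q2-a->q5; q2-b->q6; q3-a->q7; q3-b->q8; q4-a->q9; q4-b->q10; q5-a->q7; q5-b->q8; q6-a->q9; q6-b->q10; q7-a->q11; q7-b->q12; q8-a->q13; q8-b->q14; q9-a->q11; q9-b->q12; q10-a->q13; q10-b->q14; q11-a->q3; q11-b->q4; q12-a->q5; q12-b->q6; q13-a->q3; q13-b->q4; q14-a->q5; q14-b->q6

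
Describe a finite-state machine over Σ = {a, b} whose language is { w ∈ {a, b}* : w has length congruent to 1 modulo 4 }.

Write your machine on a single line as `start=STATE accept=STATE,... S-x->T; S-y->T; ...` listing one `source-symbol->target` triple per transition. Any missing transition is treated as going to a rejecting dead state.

start=q0; accept=q1; q0-a->q1; q0-b->q1; q1-a->q2; q1-b->q2; q2-a->q3; q2-b->q3; q3-a->q0; q3-b->q0

Only the length mod 4 matters, so use a 4-cycle: from any state, every input symbol moves to the next state, wrapping q3 back to q0. Mark q1 accepting.
4 states suffice.
        a   b  
>  q0   q1  q1 
 * q1   q2  q2 
   q2   q3  q3 
   q3   q0  q0 
(> = start, * = accepting)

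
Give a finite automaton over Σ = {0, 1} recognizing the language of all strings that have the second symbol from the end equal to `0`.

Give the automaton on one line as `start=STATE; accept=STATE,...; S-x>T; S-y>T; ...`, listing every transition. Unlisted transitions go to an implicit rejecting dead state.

Because acceptance depends on a position counted from the end, the machine has to buffer the most recent 2 symbols. Make each state the string of the last up-to-2 symbols read; on input `x` shift the window left and append `x`. Accept when the buffered window has length 2 and begins with `0`.
A 7-state machine:
        0   1  
>  s0   s1  s2 
   s1   s3  s4 
   s2   s5  s6 
 * s3   s3  s4 
 * s4   s5  s6 
   s5   s3  s4 
   s6   s5  s6 
(> = start, * = accepting)

start=s0; accept=s3,s4; s0-0>s1; s0-1>s2; s1-0>s3; s1-1>s4; s2-0>s5; s2-1>s6; s3-0>s3; s3-1>s4; s4-0>s5; s4-1>s6; s5-0>s3; s5-1>s4; s6-0>s5; s6-1>s6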